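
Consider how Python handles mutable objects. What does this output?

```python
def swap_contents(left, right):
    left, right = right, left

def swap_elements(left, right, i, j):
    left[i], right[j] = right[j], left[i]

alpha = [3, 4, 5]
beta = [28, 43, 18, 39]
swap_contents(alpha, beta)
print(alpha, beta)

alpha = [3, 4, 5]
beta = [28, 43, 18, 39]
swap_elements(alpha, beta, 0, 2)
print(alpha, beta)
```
[3, 4, 5] [28, 43, 18, 39]
[18, 4, 5] [28, 43, 3, 39]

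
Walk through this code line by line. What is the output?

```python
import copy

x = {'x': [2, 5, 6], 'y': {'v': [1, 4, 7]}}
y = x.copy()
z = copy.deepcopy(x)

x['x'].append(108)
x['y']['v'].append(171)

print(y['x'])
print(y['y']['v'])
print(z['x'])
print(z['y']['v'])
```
[2, 5, 6, 108]
[1, 4, 7, 171]
[2, 5, 6]
[1, 4, 7]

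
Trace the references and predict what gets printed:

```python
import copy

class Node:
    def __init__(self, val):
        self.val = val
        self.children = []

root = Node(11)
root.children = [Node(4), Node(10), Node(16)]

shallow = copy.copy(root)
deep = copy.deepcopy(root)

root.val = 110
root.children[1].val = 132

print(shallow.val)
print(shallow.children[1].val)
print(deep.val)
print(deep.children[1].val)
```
11
132
11
10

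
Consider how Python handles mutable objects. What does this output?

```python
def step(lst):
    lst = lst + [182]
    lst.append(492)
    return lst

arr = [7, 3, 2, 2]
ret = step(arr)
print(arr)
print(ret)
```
[7, 3, 2, 2]
[7, 3, 2, 2, 182, 492]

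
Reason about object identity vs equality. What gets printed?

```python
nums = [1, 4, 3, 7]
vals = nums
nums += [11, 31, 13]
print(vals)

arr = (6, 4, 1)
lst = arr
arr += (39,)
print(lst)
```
[1, 4, 3, 7, 11, 31, 13]
(6, 4, 1)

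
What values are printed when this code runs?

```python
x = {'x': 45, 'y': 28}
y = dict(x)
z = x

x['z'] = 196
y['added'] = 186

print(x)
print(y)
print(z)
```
{'x': 45, 'y': 28, 'z': 196}
{'x': 45, 'y': 28, 'added': 186}
{'x': 45, 'y': 28, 'z': 196}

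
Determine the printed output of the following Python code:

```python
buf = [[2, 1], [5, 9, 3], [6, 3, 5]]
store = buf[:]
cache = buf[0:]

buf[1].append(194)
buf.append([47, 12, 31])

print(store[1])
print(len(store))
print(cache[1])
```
[5, 9, 3, 194]
3
[5, 9, 3, 194]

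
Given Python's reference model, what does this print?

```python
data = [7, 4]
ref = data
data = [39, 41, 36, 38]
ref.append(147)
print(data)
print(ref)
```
[39, 41, 36, 38]
[7, 4, 147]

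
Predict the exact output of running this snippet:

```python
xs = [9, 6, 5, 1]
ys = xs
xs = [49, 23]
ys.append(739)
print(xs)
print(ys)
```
[49, 23]
[9, 6, 5, 1, 739]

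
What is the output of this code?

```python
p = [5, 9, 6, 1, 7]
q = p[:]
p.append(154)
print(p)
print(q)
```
[5, 9, 6, 1, 7, 154]
[5, 9, 6, 1, 7]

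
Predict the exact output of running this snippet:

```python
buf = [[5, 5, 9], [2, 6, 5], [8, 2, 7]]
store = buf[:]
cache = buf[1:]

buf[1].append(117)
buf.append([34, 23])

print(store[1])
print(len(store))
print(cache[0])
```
[2, 6, 5, 117]
3
[2, 6, 5, 117]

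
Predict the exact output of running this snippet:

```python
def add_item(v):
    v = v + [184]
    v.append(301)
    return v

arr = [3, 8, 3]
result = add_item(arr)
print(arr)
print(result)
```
[3, 8, 3]
[3, 8, 3, 184, 301]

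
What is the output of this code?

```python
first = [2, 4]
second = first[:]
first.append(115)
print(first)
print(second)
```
[2, 4, 115]
[2, 4]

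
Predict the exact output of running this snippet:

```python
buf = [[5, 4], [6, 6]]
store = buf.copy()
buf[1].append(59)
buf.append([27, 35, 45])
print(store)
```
[[5, 4], [6, 6, 59]]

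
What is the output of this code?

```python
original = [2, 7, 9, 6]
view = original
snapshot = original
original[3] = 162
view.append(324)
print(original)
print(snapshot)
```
[2, 7, 9, 162, 324]
[2, 7, 9, 162, 324]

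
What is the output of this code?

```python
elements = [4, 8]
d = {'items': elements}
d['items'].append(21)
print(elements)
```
[4, 8, 21]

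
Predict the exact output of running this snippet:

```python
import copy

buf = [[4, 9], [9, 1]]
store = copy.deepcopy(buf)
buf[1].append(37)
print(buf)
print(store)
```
[[4, 9], [9, 1, 37]]
[[4, 9], [9, 1]]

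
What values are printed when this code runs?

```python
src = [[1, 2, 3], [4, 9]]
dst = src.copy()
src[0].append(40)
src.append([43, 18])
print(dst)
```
[[1, 2, 3, 40], [4, 9]]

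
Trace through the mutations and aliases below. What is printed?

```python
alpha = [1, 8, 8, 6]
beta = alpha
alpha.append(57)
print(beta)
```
[1, 8, 8, 6, 57]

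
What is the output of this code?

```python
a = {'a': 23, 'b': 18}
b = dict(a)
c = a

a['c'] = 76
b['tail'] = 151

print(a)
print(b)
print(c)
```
{'a': 23, 'b': 18, 'c': 76}
{'a': 23, 'b': 18, 'tail': 151}
{'a': 23, 'b': 18, 'c': 76}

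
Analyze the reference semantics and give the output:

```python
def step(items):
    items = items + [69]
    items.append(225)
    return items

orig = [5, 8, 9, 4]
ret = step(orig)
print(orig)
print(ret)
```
[5, 8, 9, 4]
[5, 8, 9, 4, 69, 225]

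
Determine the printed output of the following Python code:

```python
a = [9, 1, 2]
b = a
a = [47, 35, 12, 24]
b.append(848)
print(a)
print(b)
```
[47, 35, 12, 24]
[9, 1, 2, 848]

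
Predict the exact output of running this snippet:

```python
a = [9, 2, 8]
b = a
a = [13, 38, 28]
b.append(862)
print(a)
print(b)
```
[13, 38, 28]
[9, 2, 8, 862]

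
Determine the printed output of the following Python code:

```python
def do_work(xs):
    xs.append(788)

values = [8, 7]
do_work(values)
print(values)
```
[8, 7, 788]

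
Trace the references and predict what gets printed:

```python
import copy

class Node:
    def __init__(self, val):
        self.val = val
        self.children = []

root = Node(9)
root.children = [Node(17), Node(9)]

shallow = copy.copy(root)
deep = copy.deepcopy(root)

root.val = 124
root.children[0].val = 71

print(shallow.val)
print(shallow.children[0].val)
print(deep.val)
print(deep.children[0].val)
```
9
71
9
17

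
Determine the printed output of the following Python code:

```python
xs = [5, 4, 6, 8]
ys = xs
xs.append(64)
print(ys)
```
[5, 4, 6, 8, 64]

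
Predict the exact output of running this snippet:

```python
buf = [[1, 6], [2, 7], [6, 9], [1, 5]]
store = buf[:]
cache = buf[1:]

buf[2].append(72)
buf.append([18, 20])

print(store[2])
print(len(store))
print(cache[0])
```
[6, 9, 72]
4
[2, 7]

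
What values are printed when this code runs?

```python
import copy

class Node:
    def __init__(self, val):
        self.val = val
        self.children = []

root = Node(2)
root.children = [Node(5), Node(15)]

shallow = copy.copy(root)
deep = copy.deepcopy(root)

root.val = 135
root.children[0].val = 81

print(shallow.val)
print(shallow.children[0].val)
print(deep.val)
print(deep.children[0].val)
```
2
81
2
5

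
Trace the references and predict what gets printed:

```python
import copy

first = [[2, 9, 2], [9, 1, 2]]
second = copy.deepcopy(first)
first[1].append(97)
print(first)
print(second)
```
[[2, 9, 2], [9, 1, 2, 97]]
[[2, 9, 2], [9, 1, 2]]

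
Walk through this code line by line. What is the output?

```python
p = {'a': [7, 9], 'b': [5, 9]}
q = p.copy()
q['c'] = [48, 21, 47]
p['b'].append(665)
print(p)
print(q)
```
{'a': [7, 9], 'b': [5, 9, 665]}
{'a': [7, 9], 'b': [5, 9, 665], 'c': [48, 21, 47]}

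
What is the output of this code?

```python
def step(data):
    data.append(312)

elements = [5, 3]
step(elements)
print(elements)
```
[5, 3, 312]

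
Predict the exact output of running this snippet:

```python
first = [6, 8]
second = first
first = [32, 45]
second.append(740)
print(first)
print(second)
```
[32, 45]
[6, 8, 740]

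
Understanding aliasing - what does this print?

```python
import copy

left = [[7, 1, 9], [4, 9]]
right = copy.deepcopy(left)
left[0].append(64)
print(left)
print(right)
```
[[7, 1, 9, 64], [4, 9]]
[[7, 1, 9], [4, 9]]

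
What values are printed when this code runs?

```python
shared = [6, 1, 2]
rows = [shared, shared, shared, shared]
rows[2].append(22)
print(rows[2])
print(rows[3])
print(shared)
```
[6, 1, 2, 22]
[6, 1, 2, 22]
[6, 1, 2, 22]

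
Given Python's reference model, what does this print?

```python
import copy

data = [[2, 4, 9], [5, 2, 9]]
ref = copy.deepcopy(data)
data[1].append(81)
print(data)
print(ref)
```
[[2, 4, 9], [5, 2, 9, 81]]
[[2, 4, 9], [5, 2, 9]]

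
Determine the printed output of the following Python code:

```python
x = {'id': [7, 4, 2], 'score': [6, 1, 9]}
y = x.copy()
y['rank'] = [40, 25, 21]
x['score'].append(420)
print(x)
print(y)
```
{'id': [7, 4, 2], 'score': [6, 1, 9, 420]}
{'id': [7, 4, 2], 'score': [6, 1, 9, 420], 'rank': [40, 25, 21]}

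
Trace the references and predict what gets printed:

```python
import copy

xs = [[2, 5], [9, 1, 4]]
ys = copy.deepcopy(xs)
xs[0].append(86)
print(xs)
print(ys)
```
[[2, 5, 86], [9, 1, 4]]
[[2, 5], [9, 1, 4]]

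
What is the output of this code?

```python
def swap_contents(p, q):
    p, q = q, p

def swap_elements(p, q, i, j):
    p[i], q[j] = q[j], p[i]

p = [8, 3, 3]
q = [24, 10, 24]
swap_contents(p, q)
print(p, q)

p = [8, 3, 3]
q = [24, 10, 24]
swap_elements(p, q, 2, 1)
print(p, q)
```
[8, 3, 3] [24, 10, 24]
[8, 3, 10] [24, 3, 24]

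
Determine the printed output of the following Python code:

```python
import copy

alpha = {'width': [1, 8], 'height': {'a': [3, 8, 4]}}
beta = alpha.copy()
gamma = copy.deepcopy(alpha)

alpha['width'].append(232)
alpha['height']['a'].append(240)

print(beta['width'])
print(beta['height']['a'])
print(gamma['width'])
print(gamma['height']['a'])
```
[1, 8, 232]
[3, 8, 4, 240]
[1, 8]
[3, 8, 4]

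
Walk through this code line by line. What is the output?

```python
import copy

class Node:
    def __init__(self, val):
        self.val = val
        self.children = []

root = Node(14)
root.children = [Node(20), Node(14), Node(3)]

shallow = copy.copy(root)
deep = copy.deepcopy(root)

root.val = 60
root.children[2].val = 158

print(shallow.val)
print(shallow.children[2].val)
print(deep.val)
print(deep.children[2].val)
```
14
158
14
3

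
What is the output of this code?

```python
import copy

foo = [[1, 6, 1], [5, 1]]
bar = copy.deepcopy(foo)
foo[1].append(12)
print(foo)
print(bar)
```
[[1, 6, 1], [5, 1, 12]]
[[1, 6, 1], [5, 1]]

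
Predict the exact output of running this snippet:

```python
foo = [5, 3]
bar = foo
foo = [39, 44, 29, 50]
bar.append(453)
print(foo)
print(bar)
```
[39, 44, 29, 50]
[5, 3, 453]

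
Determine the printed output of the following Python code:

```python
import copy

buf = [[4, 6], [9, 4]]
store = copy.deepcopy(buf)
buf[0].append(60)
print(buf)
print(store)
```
[[4, 6, 60], [9, 4]]
[[4, 6], [9, 4]]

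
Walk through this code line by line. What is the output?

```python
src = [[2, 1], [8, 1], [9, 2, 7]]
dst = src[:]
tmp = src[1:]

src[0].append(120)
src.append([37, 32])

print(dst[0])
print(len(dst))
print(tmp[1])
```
[2, 1, 120]
3
[9, 2, 7]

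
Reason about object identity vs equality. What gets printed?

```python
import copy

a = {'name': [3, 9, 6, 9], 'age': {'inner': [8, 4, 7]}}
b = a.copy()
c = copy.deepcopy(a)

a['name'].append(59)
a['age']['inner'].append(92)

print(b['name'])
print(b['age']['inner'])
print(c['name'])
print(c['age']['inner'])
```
[3, 9, 6, 9, 59]
[8, 4, 7, 92]
[3, 9, 6, 9]
[8, 4, 7]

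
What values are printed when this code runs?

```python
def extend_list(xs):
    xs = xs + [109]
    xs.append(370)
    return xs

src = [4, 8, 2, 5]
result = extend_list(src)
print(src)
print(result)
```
[4, 8, 2, 5]
[4, 8, 2, 5, 109, 370]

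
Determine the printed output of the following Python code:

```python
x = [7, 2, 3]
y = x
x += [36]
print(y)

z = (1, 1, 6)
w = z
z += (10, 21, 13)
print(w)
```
[7, 2, 3, 36]
(1, 1, 6)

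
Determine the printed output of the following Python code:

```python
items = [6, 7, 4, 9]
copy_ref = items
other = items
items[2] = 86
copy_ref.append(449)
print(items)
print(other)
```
[6, 7, 86, 9, 449]
[6, 7, 86, 9, 449]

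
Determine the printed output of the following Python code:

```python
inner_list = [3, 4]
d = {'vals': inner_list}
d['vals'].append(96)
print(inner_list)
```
[3, 4, 96]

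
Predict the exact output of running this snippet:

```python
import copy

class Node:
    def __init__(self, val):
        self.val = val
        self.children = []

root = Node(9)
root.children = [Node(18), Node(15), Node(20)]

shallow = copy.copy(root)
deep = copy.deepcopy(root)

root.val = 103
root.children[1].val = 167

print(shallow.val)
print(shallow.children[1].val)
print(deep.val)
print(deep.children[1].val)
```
9
167
9
15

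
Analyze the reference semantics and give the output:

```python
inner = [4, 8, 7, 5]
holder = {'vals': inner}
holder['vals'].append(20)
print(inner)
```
[4, 8, 7, 5, 20]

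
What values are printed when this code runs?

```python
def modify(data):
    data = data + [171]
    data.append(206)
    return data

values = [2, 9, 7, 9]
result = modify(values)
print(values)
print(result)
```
[2, 9, 7, 9]
[2, 9, 7, 9, 171, 206]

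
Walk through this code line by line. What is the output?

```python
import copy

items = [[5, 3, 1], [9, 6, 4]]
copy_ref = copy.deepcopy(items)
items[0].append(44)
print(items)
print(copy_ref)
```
[[5, 3, 1, 44], [9, 6, 4]]
[[5, 3, 1], [9, 6, 4]]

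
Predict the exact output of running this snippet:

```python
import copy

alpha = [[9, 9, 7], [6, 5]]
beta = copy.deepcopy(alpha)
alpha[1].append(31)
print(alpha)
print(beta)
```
[[9, 9, 7], [6, 5, 31]]
[[9, 9, 7], [6, 5]]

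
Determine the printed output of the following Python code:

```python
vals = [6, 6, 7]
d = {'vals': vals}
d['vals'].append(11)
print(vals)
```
[6, 6, 7, 11]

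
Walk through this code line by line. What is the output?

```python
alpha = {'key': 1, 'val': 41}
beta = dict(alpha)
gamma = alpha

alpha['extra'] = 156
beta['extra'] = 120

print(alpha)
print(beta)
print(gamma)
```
{'key': 1, 'val': 41, 'extra': 156}
{'key': 1, 'val': 41, 'extra': 120}
{'key': 1, 'val': 41, 'extra': 156}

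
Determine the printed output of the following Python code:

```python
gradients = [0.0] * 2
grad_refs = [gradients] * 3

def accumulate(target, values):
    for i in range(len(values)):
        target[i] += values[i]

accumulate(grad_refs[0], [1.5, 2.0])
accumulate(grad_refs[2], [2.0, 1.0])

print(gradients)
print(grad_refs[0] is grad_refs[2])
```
[3.5, 3.0]
True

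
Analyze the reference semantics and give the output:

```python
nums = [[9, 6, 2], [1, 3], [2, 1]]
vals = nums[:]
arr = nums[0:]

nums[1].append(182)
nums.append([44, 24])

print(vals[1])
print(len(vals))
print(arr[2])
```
[1, 3, 182]
3
[2, 1]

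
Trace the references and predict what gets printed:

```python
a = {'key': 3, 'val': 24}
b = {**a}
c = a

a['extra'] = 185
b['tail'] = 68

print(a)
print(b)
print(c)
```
{'key': 3, 'val': 24, 'extra': 185}
{'key': 3, 'val': 24, 'tail': 68}
{'key': 3, 'val': 24, 'extra': 185}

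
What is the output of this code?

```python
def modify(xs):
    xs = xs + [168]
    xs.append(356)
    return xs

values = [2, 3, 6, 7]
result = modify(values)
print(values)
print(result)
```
[2, 3, 6, 7]
[2, 3, 6, 7, 168, 356]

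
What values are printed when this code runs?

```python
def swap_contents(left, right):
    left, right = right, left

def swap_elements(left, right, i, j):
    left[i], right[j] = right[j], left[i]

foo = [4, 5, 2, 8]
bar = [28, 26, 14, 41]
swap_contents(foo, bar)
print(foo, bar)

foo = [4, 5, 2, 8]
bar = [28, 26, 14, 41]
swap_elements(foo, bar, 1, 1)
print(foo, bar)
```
[4, 5, 2, 8] [28, 26, 14, 41]
[4, 26, 2, 8] [28, 5, 14, 41]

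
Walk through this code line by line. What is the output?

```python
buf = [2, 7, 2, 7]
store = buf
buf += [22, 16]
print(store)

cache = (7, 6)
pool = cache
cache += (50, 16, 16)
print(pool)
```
[2, 7, 2, 7, 22, 16]
(7, 6)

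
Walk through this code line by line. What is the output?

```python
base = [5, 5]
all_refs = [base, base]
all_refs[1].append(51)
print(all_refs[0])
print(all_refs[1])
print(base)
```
[5, 5, 51]
[5, 5, 51]
[5, 5, 51]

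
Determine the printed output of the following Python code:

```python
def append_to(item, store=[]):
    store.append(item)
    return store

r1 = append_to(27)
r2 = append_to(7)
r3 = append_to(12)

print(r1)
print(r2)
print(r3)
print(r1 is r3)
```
[27, 7, 12]
[27, 7, 12]
[27, 7, 12]
True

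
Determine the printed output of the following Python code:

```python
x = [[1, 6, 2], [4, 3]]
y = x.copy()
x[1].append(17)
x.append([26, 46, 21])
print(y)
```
[[1, 6, 2], [4, 3, 17]]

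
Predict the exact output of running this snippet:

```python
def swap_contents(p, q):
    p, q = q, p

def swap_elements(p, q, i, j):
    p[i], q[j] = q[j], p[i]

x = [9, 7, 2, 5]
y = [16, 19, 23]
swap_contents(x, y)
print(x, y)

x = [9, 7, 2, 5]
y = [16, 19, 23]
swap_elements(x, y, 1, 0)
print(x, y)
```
[9, 7, 2, 5] [16, 19, 23]
[9, 16, 2, 5] [7, 19, 23]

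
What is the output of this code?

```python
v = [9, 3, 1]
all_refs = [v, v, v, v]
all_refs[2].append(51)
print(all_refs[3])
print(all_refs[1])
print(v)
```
[9, 3, 1, 51]
[9, 3, 1, 51]
[9, 3, 1, 51]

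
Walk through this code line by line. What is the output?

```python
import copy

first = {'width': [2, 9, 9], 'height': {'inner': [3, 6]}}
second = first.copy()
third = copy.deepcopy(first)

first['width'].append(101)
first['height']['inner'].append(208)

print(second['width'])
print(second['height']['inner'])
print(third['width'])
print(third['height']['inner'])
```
[2, 9, 9, 101]
[3, 6, 208]
[2, 9, 9]
[3, 6]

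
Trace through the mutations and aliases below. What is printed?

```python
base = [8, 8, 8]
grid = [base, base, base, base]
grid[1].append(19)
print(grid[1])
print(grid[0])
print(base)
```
[8, 8, 8, 19]
[8, 8, 8, 19]
[8, 8, 8, 19]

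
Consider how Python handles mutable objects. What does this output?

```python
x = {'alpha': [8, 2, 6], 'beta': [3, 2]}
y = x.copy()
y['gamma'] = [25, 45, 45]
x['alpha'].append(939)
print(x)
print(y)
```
{'alpha': [8, 2, 6, 939], 'beta': [3, 2]}
{'alpha': [8, 2, 6, 939], 'beta': [3, 2], 'gamma': [25, 45, 45]}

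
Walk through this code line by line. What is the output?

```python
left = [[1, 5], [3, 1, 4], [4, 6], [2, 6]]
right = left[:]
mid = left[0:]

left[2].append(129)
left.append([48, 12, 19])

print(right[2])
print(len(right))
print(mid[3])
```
[4, 6, 129]
4
[2, 6]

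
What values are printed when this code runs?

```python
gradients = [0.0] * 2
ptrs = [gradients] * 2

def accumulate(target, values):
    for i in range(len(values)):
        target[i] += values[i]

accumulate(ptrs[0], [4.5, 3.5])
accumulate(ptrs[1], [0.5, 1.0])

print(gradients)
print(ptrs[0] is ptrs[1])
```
[5.0, 4.5]
True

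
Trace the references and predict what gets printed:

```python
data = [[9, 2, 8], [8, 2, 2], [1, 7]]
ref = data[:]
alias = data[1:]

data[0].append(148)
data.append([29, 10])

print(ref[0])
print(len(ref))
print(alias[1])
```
[9, 2, 8, 148]
3
[1, 7]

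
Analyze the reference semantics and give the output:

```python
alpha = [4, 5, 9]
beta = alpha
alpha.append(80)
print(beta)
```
[4, 5, 9, 80]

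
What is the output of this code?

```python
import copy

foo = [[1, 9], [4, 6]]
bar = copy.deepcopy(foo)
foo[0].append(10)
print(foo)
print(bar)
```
[[1, 9, 10], [4, 6]]
[[1, 9], [4, 6]]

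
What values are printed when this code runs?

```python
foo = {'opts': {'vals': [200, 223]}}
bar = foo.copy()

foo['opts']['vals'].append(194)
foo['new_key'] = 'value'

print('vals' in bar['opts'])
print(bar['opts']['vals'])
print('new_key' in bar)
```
True
[200, 223, 194]
False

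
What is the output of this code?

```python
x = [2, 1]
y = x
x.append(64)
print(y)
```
[2, 1, 64]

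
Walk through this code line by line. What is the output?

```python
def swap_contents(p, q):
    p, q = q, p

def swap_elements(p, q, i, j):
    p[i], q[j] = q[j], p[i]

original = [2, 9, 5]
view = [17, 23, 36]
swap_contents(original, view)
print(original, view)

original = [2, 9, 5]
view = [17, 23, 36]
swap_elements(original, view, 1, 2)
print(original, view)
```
[2, 9, 5] [17, 23, 36]
[2, 36, 5] [17, 23, 9]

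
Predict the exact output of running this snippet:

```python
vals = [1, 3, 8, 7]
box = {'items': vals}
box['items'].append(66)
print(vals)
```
[1, 3, 8, 7, 66]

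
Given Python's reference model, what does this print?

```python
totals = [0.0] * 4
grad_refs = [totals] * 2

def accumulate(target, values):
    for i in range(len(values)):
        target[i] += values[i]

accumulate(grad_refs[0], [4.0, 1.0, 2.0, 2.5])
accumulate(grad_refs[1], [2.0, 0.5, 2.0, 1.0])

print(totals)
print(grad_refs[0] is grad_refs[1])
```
[6.0, 1.5, 4.0, 3.5]
True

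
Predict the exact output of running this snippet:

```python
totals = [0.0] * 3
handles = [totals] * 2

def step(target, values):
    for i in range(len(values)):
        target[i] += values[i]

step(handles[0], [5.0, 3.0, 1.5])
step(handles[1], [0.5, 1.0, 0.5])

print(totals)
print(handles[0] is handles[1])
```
[5.5, 4.0, 2.0]
True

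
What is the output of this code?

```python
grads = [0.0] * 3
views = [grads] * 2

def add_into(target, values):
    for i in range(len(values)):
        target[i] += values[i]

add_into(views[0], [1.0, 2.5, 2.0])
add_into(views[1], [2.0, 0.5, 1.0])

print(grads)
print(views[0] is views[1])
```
[3.0, 3.0, 3.0]
True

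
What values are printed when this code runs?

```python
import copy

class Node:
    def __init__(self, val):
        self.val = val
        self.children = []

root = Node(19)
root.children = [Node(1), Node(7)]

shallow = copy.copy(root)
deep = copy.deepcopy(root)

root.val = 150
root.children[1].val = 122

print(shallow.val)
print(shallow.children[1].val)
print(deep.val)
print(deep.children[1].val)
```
19
122
19
7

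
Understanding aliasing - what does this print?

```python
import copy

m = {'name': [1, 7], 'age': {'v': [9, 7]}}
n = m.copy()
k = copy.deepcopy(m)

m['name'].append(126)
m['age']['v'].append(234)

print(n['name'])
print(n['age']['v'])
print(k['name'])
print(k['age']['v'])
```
[1, 7, 126]
[9, 7, 234]
[1, 7]
[9, 7]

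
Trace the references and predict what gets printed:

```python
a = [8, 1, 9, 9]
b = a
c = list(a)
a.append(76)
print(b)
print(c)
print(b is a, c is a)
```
[8, 1, 9, 9, 76]
[8, 1, 9, 9]
True False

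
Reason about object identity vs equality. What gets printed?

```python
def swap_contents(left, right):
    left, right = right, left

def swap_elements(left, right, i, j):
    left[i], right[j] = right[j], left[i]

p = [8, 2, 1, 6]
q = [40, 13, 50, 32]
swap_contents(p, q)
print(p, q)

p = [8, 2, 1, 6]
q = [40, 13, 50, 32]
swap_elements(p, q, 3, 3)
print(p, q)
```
[8, 2, 1, 6] [40, 13, 50, 32]
[8, 2, 1, 32] [40, 13, 50, 6]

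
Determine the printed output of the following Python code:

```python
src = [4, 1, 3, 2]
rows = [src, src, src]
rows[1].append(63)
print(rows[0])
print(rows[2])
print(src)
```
[4, 1, 3, 2, 63]
[4, 1, 3, 2, 63]
[4, 1, 3, 2, 63]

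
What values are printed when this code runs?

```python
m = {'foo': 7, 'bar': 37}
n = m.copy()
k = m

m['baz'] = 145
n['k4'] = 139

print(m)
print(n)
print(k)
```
{'foo': 7, 'bar': 37, 'baz': 145}
{'foo': 7, 'bar': 37, 'k4': 139}
{'foo': 7, 'bar': 37, 'baz': 145}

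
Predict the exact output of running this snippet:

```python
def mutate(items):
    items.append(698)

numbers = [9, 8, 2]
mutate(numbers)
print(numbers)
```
[9, 8, 2, 698]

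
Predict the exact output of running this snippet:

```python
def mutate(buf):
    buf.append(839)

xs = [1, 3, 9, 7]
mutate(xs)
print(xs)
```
[1, 3, 9, 7, 839]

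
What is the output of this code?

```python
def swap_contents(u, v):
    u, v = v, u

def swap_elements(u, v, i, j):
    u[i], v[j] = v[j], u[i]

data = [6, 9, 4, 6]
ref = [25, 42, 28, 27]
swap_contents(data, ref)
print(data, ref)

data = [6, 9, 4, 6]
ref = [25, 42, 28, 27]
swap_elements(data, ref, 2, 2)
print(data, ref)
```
[6, 9, 4, 6] [25, 42, 28, 27]
[6, 9, 28, 6] [25, 42, 4, 27]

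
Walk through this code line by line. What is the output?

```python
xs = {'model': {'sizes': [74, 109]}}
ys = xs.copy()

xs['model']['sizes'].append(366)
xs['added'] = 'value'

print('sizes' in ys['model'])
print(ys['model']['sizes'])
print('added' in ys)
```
True
[74, 109, 366]
False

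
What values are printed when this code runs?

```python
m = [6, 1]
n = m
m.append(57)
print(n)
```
[6, 1, 57]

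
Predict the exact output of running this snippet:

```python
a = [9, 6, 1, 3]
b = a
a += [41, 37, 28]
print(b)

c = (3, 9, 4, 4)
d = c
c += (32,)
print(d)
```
[9, 6, 1, 3, 41, 37, 28]
(3, 9, 4, 4)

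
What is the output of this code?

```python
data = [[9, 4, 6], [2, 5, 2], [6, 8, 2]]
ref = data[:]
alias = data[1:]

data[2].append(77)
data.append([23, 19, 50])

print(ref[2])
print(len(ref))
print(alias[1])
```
[6, 8, 2, 77]
3
[6, 8, 2, 77]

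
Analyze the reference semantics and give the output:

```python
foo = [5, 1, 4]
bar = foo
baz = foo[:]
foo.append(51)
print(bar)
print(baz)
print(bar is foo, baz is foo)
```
[5, 1, 4, 51]
[5, 1, 4]
True False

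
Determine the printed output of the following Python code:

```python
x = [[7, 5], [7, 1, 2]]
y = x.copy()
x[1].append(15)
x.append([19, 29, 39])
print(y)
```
[[7, 5], [7, 1, 2, 15]]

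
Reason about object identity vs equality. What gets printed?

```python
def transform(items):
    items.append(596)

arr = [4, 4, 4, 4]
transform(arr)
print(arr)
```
[4, 4, 4, 4, 596]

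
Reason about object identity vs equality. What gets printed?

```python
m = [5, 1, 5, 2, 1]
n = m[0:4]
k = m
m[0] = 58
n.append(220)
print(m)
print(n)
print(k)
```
[58, 1, 5, 2, 1]
[5, 1, 5, 2, 220]
[58, 1, 5, 2, 1]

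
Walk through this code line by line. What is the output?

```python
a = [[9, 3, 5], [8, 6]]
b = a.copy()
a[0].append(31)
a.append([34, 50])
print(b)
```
[[9, 3, 5, 31], [8, 6]]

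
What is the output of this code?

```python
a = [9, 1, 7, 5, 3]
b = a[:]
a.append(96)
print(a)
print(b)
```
[9, 1, 7, 5, 3, 96]
[9, 1, 7, 5, 3]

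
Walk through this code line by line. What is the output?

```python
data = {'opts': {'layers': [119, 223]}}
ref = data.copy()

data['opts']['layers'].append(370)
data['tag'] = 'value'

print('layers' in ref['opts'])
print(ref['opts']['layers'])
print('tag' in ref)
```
True
[119, 223, 370]
False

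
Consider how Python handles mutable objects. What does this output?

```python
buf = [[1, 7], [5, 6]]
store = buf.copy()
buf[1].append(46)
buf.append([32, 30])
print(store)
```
[[1, 7], [5, 6, 46]]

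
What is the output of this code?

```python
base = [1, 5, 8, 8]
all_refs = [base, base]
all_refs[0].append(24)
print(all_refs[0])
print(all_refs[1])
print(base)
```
[1, 5, 8, 8, 24]
[1, 5, 8, 8, 24]
[1, 5, 8, 8, 24]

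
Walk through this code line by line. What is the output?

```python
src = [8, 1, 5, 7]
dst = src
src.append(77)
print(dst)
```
[8, 1, 5, 7, 77]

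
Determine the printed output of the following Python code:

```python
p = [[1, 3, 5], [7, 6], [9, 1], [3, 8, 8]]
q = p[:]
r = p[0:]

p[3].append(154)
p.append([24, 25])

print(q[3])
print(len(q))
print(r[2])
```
[3, 8, 8, 154]
4
[9, 1]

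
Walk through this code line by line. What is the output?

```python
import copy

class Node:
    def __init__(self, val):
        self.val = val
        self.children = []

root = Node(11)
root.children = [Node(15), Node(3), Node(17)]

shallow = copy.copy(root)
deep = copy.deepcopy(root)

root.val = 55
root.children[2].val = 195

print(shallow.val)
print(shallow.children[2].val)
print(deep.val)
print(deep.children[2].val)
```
11
195
11
17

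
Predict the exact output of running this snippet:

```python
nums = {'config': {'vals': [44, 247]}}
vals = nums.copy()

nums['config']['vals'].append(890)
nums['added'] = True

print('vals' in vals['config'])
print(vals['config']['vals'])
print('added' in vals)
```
True
[44, 247, 890]
False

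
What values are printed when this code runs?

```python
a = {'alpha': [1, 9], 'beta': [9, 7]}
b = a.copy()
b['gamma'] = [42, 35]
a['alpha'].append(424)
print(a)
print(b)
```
{'alpha': [1, 9, 424], 'beta': [9, 7]}
{'alpha': [1, 9, 424], 'beta': [9, 7], 'gamma': [42, 35]}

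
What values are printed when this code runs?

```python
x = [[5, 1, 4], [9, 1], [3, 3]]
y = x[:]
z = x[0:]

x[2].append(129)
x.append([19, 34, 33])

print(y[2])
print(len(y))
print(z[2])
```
[3, 3, 129]
3
[3, 3, 129]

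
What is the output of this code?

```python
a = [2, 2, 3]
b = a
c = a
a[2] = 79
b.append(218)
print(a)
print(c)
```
[2, 2, 79, 218]
[2, 2, 79, 218]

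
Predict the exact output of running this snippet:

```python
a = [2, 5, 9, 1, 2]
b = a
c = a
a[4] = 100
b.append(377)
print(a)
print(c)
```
[2, 5, 9, 1, 100, 377]
[2, 5, 9, 1, 100, 377]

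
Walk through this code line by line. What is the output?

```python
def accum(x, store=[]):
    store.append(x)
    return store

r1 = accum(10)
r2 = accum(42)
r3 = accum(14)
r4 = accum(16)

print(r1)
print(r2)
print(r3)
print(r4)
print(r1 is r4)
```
[10, 42, 14, 16]
[10, 42, 14, 16]
[10, 42, 14, 16]
[10, 42, 14, 16]
True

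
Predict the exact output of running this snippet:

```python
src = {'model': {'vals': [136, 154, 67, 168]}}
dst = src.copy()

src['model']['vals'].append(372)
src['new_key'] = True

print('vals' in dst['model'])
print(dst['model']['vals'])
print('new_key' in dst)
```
True
[136, 154, 67, 168, 372]
False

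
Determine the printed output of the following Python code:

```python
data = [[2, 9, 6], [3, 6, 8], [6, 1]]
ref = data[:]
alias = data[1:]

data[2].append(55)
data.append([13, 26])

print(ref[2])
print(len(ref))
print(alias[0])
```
[6, 1, 55]
3
[3, 6, 8]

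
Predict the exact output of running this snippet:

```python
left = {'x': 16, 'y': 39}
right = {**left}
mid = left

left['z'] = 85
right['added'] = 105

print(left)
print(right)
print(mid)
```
{'x': 16, 'y': 39, 'z': 85}
{'x': 16, 'y': 39, 'added': 105}
{'x': 16, 'y': 39, 'z': 85}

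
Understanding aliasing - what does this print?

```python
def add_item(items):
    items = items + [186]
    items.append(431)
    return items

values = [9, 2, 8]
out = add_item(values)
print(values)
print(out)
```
[9, 2, 8]
[9, 2, 8, 186, 431]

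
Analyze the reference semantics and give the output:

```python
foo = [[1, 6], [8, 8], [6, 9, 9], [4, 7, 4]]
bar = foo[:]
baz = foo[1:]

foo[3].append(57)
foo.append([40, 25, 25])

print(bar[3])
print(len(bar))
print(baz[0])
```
[4, 7, 4, 57]
4
[8, 8]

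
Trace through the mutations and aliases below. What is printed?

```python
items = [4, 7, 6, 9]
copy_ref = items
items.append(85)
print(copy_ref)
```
[4, 7, 6, 9, 85]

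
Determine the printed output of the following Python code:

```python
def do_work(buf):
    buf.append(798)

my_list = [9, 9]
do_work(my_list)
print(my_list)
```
[9, 9, 798]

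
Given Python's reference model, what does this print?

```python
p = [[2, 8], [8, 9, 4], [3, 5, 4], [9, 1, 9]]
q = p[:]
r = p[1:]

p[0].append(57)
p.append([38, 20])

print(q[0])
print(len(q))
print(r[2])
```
[2, 8, 57]
4
[9, 1, 9]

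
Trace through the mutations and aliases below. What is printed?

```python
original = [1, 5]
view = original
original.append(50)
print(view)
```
[1, 5, 50]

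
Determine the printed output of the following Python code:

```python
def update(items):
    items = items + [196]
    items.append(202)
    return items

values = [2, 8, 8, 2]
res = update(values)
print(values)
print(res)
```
[2, 8, 8, 2]
[2, 8, 8, 2, 196, 202]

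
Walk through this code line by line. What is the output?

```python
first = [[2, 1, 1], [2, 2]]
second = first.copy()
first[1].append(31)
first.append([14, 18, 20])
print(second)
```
[[2, 1, 1], [2, 2, 31]]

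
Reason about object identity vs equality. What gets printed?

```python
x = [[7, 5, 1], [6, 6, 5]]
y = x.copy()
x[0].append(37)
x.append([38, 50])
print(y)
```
[[7, 5, 1, 37], [6, 6, 5]]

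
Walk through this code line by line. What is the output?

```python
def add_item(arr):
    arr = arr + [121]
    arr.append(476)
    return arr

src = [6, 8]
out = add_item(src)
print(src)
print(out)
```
[6, 8]
[6, 8, 121, 476]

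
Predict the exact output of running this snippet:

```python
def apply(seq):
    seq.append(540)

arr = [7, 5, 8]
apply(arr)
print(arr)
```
[7, 5, 8, 540]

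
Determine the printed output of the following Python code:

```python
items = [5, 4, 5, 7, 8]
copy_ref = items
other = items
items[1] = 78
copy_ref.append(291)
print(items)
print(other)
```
[5, 78, 5, 7, 8, 291]
[5, 78, 5, 7, 8, 291]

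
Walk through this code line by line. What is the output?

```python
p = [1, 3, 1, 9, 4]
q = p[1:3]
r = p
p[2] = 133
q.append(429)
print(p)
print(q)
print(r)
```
[1, 3, 133, 9, 4]
[3, 1, 429]
[1, 3, 133, 9, 4]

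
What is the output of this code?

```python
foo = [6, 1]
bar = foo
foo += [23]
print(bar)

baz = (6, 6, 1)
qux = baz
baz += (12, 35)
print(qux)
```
[6, 1, 23]
(6, 6, 1)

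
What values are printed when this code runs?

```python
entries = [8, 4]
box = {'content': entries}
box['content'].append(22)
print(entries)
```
[8, 4, 22]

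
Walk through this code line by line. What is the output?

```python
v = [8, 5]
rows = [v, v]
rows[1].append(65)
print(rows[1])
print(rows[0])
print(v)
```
[8, 5, 65]
[8, 5, 65]
[8, 5, 65]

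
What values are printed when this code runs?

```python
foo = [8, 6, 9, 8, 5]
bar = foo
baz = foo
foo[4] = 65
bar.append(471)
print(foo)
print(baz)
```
[8, 6, 9, 8, 65, 471]
[8, 6, 9, 8, 65, 471]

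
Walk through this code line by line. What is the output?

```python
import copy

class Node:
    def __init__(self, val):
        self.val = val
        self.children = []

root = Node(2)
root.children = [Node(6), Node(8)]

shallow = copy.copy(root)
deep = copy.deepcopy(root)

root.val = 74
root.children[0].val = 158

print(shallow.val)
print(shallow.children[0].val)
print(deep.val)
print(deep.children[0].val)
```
2
158
2
6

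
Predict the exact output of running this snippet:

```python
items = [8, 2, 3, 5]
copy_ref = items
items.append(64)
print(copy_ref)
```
[8, 2, 3, 5, 64]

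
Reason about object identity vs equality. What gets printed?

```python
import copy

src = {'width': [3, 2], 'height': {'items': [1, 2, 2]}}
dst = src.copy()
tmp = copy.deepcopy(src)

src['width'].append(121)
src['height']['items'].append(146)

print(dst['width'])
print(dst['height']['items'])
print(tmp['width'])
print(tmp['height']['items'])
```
[3, 2, 121]
[1, 2, 2, 146]
[3, 2]
[1, 2, 2]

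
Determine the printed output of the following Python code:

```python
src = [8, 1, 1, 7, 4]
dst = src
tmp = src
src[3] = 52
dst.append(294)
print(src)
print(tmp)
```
[8, 1, 1, 52, 4, 294]
[8, 1, 1, 52, 4, 294]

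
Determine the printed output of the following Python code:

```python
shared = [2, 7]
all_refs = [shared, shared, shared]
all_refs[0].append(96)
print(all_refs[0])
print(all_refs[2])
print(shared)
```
[2, 7, 96]
[2, 7, 96]
[2, 7, 96]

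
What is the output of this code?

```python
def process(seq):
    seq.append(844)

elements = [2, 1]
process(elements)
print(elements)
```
[2, 1, 844]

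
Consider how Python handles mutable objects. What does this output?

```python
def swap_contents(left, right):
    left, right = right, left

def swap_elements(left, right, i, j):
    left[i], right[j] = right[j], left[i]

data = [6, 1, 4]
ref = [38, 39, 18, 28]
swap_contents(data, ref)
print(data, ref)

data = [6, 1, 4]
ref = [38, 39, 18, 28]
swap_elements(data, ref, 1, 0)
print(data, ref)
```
[6, 1, 4] [38, 39, 18, 28]
[6, 38, 4] [1, 39, 18, 28]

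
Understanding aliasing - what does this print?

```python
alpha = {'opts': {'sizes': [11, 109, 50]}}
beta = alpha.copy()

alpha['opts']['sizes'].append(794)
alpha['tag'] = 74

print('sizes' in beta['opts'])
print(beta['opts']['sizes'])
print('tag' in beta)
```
True
[11, 109, 50, 794]
False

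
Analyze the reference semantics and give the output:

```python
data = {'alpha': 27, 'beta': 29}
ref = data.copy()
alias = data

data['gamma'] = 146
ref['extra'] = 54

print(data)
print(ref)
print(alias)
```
{'alpha': 27, 'beta': 29, 'gamma': 146}
{'alpha': 27, 'beta': 29, 'extra': 54}
{'alpha': 27, 'beta': 29, 'gamma': 146}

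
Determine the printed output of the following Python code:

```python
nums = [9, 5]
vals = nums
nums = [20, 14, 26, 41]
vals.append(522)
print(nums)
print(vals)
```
[20, 14, 26, 41]
[9, 5, 522]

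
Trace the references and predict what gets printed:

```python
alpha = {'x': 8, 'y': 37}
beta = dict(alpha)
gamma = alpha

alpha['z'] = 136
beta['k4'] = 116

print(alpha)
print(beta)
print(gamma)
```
{'x': 8, 'y': 37, 'z': 136}
{'x': 8, 'y': 37, 'k4': 116}
{'x': 8, 'y': 37, 'z': 136}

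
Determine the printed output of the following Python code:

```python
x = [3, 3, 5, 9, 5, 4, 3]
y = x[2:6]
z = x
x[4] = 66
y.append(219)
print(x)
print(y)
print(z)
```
[3, 3, 5, 9, 66, 4, 3]
[5, 9, 5, 4, 219]
[3, 3, 5, 9, 66, 4, 3]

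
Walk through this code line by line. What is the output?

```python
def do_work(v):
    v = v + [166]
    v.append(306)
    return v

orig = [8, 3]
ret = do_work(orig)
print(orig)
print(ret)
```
[8, 3]
[8, 3, 166, 306]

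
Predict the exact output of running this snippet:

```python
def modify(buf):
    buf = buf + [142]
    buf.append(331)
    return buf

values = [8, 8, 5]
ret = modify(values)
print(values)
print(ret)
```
[8, 8, 5]
[8, 8, 5, 142, 331]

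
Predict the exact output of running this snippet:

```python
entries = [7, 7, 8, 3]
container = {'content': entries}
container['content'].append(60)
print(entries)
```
[7, 7, 8, 3, 60]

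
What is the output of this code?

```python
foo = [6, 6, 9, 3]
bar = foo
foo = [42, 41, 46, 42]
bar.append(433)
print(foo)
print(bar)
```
[42, 41, 46, 42]
[6, 6, 9, 3, 433]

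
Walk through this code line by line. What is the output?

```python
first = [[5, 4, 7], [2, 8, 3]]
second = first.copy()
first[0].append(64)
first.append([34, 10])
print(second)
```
[[5, 4, 7, 64], [2, 8, 3]]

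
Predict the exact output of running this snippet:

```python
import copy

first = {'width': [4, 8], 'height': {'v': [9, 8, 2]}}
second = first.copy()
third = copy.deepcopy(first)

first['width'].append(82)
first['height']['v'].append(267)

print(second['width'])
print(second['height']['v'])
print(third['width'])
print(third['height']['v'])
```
[4, 8, 82]
[9, 8, 2, 267]
[4, 8]
[9, 8, 2]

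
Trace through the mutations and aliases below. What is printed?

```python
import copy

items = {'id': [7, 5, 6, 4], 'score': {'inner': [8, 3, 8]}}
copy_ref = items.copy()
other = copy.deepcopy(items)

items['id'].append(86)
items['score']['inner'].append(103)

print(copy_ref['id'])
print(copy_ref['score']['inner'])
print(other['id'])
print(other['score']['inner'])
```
[7, 5, 6, 4, 86]
[8, 3, 8, 103]
[7, 5, 6, 4]
[8, 3, 8]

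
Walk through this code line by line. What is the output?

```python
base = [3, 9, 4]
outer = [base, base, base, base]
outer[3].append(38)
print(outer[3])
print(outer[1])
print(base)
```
[3, 9, 4, 38]
[3, 9, 4, 38]
[3, 9, 4, 38]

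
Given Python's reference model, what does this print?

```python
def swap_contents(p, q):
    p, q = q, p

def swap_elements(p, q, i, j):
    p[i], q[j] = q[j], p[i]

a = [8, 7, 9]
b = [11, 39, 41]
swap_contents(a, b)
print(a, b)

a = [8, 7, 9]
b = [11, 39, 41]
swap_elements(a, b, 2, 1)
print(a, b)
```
[8, 7, 9] [11, 39, 41]
[8, 7, 39] [11, 9, 41]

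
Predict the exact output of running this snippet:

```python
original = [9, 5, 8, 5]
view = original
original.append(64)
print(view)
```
[9, 5, 8, 5, 64]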